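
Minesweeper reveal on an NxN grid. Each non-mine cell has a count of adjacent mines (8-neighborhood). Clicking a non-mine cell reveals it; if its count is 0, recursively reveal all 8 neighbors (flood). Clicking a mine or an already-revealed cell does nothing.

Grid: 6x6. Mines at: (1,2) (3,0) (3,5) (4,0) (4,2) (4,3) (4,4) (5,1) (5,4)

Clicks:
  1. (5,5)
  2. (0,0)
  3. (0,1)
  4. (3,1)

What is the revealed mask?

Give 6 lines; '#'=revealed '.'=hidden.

Click 1 (5,5) count=2: revealed 1 new [(5,5)] -> total=1
Click 2 (0,0) count=0: revealed 6 new [(0,0) (0,1) (1,0) (1,1) (2,0) (2,1)] -> total=7
Click 3 (0,1) count=1: revealed 0 new [(none)] -> total=7
Click 4 (3,1) count=3: revealed 1 new [(3,1)] -> total=8

Answer: ##....
##....
##....
.#....
......
.....#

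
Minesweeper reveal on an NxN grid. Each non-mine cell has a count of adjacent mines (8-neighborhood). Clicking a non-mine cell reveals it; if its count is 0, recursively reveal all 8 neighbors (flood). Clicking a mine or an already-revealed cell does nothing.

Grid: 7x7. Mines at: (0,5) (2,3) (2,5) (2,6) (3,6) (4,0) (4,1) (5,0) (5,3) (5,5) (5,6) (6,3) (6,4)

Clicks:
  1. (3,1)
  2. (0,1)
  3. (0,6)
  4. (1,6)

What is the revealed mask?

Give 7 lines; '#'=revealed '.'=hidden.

Click 1 (3,1) count=2: revealed 1 new [(3,1)] -> total=1
Click 2 (0,1) count=0: revealed 15 new [(0,0) (0,1) (0,2) (0,3) (0,4) (1,0) (1,1) (1,2) (1,3) (1,4) (2,0) (2,1) (2,2) (3,0) (3,2)] -> total=16
Click 3 (0,6) count=1: revealed 1 new [(0,6)] -> total=17
Click 4 (1,6) count=3: revealed 1 new [(1,6)] -> total=18

Answer: #####.#
#####.#
###....
###....
.......
.......
.......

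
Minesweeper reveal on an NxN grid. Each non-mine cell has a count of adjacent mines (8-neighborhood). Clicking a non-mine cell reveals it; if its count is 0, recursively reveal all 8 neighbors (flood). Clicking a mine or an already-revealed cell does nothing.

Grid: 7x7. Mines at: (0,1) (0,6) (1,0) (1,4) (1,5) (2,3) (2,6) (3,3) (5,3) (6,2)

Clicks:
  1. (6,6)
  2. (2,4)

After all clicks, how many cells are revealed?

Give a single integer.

Click 1 (6,6) count=0: revealed 12 new [(3,4) (3,5) (3,6) (4,4) (4,5) (4,6) (5,4) (5,5) (5,6) (6,4) (6,5) (6,6)] -> total=12
Click 2 (2,4) count=4: revealed 1 new [(2,4)] -> total=13

Answer: 13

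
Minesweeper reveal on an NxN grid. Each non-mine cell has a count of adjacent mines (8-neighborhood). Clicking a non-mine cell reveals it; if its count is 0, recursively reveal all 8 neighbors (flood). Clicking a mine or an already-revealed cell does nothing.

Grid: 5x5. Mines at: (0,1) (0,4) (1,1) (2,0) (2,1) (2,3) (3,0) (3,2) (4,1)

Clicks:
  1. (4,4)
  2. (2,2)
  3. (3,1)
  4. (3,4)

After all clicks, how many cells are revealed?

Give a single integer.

Click 1 (4,4) count=0: revealed 4 new [(3,3) (3,4) (4,3) (4,4)] -> total=4
Click 2 (2,2) count=4: revealed 1 new [(2,2)] -> total=5
Click 3 (3,1) count=5: revealed 1 new [(3,1)] -> total=6
Click 4 (3,4) count=1: revealed 0 new [(none)] -> total=6

Answer: 6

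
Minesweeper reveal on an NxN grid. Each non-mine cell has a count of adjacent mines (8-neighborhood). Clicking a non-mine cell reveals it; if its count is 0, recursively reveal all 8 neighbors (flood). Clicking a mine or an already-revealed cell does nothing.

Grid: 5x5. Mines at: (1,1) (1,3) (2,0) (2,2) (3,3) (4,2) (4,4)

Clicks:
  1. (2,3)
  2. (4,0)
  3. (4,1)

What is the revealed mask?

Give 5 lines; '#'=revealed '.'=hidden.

Click 1 (2,3) count=3: revealed 1 new [(2,3)] -> total=1
Click 2 (4,0) count=0: revealed 4 new [(3,0) (3,1) (4,0) (4,1)] -> total=5
Click 3 (4,1) count=1: revealed 0 new [(none)] -> total=5

Answer: .....
.....
...#.
##...
##...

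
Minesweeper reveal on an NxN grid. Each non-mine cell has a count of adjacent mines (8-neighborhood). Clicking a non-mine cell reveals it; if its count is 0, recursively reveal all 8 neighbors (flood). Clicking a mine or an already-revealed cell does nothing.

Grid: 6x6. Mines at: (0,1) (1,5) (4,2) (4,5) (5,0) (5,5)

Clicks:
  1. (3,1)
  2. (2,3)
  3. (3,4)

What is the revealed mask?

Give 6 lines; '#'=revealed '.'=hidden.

Click 1 (3,1) count=1: revealed 1 new [(3,1)] -> total=1
Click 2 (2,3) count=0: revealed 19 new [(0,2) (0,3) (0,4) (1,0) (1,1) (1,2) (1,3) (1,4) (2,0) (2,1) (2,2) (2,3) (2,4) (3,0) (3,2) (3,3) (3,4) (4,0) (4,1)] -> total=20
Click 3 (3,4) count=1: revealed 0 new [(none)] -> total=20

Answer: ..###.
#####.
#####.
#####.
##....
......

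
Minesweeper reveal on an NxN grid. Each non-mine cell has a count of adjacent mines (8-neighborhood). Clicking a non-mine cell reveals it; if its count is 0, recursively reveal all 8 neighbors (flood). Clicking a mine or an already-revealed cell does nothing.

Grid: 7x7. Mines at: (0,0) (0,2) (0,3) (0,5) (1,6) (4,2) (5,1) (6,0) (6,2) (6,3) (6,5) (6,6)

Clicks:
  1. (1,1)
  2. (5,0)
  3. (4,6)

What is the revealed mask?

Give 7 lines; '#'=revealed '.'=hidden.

Click 1 (1,1) count=2: revealed 1 new [(1,1)] -> total=1
Click 2 (5,0) count=2: revealed 1 new [(5,0)] -> total=2
Click 3 (4,6) count=0: revealed 29 new [(1,0) (1,2) (1,3) (1,4) (1,5) (2,0) (2,1) (2,2) (2,3) (2,4) (2,5) (2,6) (3,0) (3,1) (3,2) (3,3) (3,4) (3,5) (3,6) (4,0) (4,1) (4,3) (4,4) (4,5) (4,6) (5,3) (5,4) (5,5) (5,6)] -> total=31

Answer: .......
######.
#######
#######
##.####
#..####
.......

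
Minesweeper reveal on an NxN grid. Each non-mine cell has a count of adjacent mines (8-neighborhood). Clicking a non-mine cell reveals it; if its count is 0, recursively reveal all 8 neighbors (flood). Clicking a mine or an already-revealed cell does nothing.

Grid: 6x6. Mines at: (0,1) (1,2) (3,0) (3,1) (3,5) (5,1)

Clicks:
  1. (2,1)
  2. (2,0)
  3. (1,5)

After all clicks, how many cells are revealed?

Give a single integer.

Answer: 11

Derivation:
Click 1 (2,1) count=3: revealed 1 new [(2,1)] -> total=1
Click 2 (2,0) count=2: revealed 1 new [(2,0)] -> total=2
Click 3 (1,5) count=0: revealed 9 new [(0,3) (0,4) (0,5) (1,3) (1,4) (1,5) (2,3) (2,4) (2,5)] -> total=11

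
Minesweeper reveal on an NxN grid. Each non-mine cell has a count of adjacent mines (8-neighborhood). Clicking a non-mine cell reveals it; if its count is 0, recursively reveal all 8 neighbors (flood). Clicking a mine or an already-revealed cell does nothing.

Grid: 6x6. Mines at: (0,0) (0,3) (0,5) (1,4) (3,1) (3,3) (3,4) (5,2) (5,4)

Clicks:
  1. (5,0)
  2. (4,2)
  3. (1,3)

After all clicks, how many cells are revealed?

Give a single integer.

Answer: 6

Derivation:
Click 1 (5,0) count=0: revealed 4 new [(4,0) (4,1) (5,0) (5,1)] -> total=4
Click 2 (4,2) count=3: revealed 1 new [(4,2)] -> total=5
Click 3 (1,3) count=2: revealed 1 new [(1,3)] -> total=6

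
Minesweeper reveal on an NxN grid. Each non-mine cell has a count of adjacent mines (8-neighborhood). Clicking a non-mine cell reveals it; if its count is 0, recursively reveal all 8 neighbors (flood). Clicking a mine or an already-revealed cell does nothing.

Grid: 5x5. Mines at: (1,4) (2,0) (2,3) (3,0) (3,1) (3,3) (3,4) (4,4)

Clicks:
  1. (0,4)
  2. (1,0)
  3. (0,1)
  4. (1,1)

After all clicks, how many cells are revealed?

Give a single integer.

Answer: 9

Derivation:
Click 1 (0,4) count=1: revealed 1 new [(0,4)] -> total=1
Click 2 (1,0) count=1: revealed 1 new [(1,0)] -> total=2
Click 3 (0,1) count=0: revealed 7 new [(0,0) (0,1) (0,2) (0,3) (1,1) (1,2) (1,3)] -> total=9
Click 4 (1,1) count=1: revealed 0 new [(none)] -> total=9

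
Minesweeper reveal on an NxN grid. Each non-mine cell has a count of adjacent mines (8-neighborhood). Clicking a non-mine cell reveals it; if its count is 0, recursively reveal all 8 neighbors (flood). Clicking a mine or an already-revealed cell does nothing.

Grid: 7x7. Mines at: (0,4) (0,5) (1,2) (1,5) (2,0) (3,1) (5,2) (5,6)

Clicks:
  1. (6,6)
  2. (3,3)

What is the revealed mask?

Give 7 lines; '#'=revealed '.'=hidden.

Answer: .......
.......
..#####
..#####
..#####
...###.
...####

Derivation:
Click 1 (6,6) count=1: revealed 1 new [(6,6)] -> total=1
Click 2 (3,3) count=0: revealed 21 new [(2,2) (2,3) (2,4) (2,5) (2,6) (3,2) (3,3) (3,4) (3,5) (3,6) (4,2) (4,3) (4,4) (4,5) (4,6) (5,3) (5,4) (5,5) (6,3) (6,4) (6,5)] -> total=22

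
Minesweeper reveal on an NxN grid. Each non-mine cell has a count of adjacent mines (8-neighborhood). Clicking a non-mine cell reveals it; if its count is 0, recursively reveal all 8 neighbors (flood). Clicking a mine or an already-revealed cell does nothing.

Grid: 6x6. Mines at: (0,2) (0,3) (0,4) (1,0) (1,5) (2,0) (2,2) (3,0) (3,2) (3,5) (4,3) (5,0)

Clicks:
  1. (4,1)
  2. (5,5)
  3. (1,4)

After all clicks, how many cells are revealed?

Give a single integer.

Click 1 (4,1) count=3: revealed 1 new [(4,1)] -> total=1
Click 2 (5,5) count=0: revealed 4 new [(4,4) (4,5) (5,4) (5,5)] -> total=5
Click 3 (1,4) count=3: revealed 1 new [(1,4)] -> total=6

Answer: 6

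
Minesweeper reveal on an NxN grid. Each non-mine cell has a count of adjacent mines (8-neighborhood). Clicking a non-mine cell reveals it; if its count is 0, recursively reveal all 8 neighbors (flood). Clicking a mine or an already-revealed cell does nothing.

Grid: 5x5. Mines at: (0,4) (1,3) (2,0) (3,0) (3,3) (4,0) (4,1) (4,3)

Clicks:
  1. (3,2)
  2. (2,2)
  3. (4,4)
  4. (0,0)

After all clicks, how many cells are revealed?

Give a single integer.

Click 1 (3,2) count=3: revealed 1 new [(3,2)] -> total=1
Click 2 (2,2) count=2: revealed 1 new [(2,2)] -> total=2
Click 3 (4,4) count=2: revealed 1 new [(4,4)] -> total=3
Click 4 (0,0) count=0: revealed 6 new [(0,0) (0,1) (0,2) (1,0) (1,1) (1,2)] -> total=9

Answer: 9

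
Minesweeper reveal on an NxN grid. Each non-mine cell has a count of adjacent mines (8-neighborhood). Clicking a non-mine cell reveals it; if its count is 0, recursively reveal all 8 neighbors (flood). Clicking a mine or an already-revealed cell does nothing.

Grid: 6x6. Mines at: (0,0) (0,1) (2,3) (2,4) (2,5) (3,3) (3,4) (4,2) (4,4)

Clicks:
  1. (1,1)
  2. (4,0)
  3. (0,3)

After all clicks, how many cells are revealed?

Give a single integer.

Answer: 20

Derivation:
Click 1 (1,1) count=2: revealed 1 new [(1,1)] -> total=1
Click 2 (4,0) count=0: revealed 12 new [(1,0) (1,2) (2,0) (2,1) (2,2) (3,0) (3,1) (3,2) (4,0) (4,1) (5,0) (5,1)] -> total=13
Click 3 (0,3) count=0: revealed 7 new [(0,2) (0,3) (0,4) (0,5) (1,3) (1,4) (1,5)] -> total=20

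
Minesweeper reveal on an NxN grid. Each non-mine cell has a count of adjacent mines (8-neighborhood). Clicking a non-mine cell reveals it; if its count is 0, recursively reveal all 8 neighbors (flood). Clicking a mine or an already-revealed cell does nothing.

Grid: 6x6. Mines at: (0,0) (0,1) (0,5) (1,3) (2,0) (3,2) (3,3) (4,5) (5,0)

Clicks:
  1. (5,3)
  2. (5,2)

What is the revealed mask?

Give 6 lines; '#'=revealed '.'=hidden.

Click 1 (5,3) count=0: revealed 8 new [(4,1) (4,2) (4,3) (4,4) (5,1) (5,2) (5,3) (5,4)] -> total=8
Click 2 (5,2) count=0: revealed 0 new [(none)] -> total=8

Answer: ......
......
......
......
.####.
.####.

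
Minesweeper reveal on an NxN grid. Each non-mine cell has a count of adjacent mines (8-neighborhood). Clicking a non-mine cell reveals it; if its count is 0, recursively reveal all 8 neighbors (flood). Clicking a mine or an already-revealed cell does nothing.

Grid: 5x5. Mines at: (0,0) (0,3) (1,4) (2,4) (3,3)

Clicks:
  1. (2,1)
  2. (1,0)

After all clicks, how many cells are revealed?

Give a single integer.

Click 1 (2,1) count=0: revealed 12 new [(1,0) (1,1) (1,2) (2,0) (2,1) (2,2) (3,0) (3,1) (3,2) (4,0) (4,1) (4,2)] -> total=12
Click 2 (1,0) count=1: revealed 0 new [(none)] -> total=12

Answer: 12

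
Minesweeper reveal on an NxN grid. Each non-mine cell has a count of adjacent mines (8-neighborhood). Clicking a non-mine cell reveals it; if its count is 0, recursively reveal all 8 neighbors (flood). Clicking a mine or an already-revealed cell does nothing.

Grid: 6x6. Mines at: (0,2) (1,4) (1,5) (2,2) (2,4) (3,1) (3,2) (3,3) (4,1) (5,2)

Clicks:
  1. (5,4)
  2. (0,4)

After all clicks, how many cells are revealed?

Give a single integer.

Answer: 9

Derivation:
Click 1 (5,4) count=0: revealed 8 new [(3,4) (3,5) (4,3) (4,4) (4,5) (5,3) (5,4) (5,5)] -> total=8
Click 2 (0,4) count=2: revealed 1 new [(0,4)] -> total=9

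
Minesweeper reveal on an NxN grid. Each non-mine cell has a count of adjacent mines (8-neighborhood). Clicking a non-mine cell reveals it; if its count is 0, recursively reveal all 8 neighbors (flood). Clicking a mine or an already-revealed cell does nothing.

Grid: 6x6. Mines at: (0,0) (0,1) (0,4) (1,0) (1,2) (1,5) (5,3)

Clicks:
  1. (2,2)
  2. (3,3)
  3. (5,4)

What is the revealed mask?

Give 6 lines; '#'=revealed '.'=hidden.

Answer: ......
......
######
######
######
###.##

Derivation:
Click 1 (2,2) count=1: revealed 1 new [(2,2)] -> total=1
Click 2 (3,3) count=0: revealed 22 new [(2,0) (2,1) (2,3) (2,4) (2,5) (3,0) (3,1) (3,2) (3,3) (3,4) (3,5) (4,0) (4,1) (4,2) (4,3) (4,4) (4,5) (5,0) (5,1) (5,2) (5,4) (5,5)] -> total=23
Click 3 (5,4) count=1: revealed 0 new [(none)] -> total=23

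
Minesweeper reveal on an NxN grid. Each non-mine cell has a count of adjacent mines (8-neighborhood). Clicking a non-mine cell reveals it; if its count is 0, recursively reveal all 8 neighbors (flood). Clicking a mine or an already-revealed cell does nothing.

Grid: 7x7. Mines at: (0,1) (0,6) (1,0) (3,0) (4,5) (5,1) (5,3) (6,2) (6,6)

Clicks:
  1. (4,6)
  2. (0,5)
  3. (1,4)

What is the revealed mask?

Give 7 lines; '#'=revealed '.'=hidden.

Click 1 (4,6) count=1: revealed 1 new [(4,6)] -> total=1
Click 2 (0,5) count=1: revealed 1 new [(0,5)] -> total=2
Click 3 (1,4) count=0: revealed 25 new [(0,2) (0,3) (0,4) (1,1) (1,2) (1,3) (1,4) (1,5) (1,6) (2,1) (2,2) (2,3) (2,4) (2,5) (2,6) (3,1) (3,2) (3,3) (3,4) (3,5) (3,6) (4,1) (4,2) (4,3) (4,4)] -> total=27

Answer: ..####.
.######
.######
.######
.####.#
.......
.......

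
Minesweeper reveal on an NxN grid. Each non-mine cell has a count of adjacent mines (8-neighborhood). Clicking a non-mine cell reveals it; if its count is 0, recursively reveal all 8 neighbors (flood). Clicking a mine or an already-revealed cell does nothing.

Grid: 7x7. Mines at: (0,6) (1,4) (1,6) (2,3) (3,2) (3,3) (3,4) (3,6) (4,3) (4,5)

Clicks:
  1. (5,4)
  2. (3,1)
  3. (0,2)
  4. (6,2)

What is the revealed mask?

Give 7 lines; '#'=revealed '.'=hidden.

Click 1 (5,4) count=2: revealed 1 new [(5,4)] -> total=1
Click 2 (3,1) count=1: revealed 1 new [(3,1)] -> total=2
Click 3 (0,2) count=0: revealed 28 new [(0,0) (0,1) (0,2) (0,3) (1,0) (1,1) (1,2) (1,3) (2,0) (2,1) (2,2) (3,0) (4,0) (4,1) (4,2) (5,0) (5,1) (5,2) (5,3) (5,5) (5,6) (6,0) (6,1) (6,2) (6,3) (6,4) (6,5) (6,6)] -> total=30
Click 4 (6,2) count=0: revealed 0 new [(none)] -> total=30

Answer: ####...
####...
###....
##.....
###....
#######
#######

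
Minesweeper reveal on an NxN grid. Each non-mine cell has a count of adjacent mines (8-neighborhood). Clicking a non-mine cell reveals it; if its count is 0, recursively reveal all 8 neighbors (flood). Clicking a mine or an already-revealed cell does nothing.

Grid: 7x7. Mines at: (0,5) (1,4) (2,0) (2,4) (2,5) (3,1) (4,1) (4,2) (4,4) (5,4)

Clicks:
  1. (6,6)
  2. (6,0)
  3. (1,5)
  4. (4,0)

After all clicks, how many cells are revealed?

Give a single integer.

Click 1 (6,6) count=0: revealed 8 new [(3,5) (3,6) (4,5) (4,6) (5,5) (5,6) (6,5) (6,6)] -> total=8
Click 2 (6,0) count=0: revealed 8 new [(5,0) (5,1) (5,2) (5,3) (6,0) (6,1) (6,2) (6,3)] -> total=16
Click 3 (1,5) count=4: revealed 1 new [(1,5)] -> total=17
Click 4 (4,0) count=2: revealed 1 new [(4,0)] -> total=18

Answer: 18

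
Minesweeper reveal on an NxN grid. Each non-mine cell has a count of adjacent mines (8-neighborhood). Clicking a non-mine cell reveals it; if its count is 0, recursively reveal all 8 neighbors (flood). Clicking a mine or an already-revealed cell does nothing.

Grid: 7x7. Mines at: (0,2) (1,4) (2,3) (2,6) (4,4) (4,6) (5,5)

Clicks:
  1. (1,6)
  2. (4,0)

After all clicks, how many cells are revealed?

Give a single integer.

Answer: 27

Derivation:
Click 1 (1,6) count=1: revealed 1 new [(1,6)] -> total=1
Click 2 (4,0) count=0: revealed 26 new [(0,0) (0,1) (1,0) (1,1) (1,2) (2,0) (2,1) (2,2) (3,0) (3,1) (3,2) (3,3) (4,0) (4,1) (4,2) (4,3) (5,0) (5,1) (5,2) (5,3) (5,4) (6,0) (6,1) (6,2) (6,3) (6,4)] -> total=27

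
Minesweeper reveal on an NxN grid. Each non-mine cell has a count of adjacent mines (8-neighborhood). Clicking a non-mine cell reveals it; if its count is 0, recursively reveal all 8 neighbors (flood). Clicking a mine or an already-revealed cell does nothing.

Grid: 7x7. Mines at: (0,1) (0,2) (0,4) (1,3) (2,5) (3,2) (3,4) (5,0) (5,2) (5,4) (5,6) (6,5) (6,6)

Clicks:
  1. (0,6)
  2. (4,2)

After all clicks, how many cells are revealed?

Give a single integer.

Click 1 (0,6) count=0: revealed 4 new [(0,5) (0,6) (1,5) (1,6)] -> total=4
Click 2 (4,2) count=2: revealed 1 new [(4,2)] -> total=5

Answer: 5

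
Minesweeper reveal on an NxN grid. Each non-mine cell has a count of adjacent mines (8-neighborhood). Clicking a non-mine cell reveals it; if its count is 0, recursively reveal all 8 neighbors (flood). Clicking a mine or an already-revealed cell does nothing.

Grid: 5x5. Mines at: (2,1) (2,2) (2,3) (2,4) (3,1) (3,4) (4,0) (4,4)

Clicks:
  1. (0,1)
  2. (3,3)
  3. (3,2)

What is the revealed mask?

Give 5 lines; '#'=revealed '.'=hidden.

Answer: #####
#####
.....
..##.
.....

Derivation:
Click 1 (0,1) count=0: revealed 10 new [(0,0) (0,1) (0,2) (0,3) (0,4) (1,0) (1,1) (1,2) (1,3) (1,4)] -> total=10
Click 2 (3,3) count=5: revealed 1 new [(3,3)] -> total=11
Click 3 (3,2) count=4: revealed 1 new [(3,2)] -> total=12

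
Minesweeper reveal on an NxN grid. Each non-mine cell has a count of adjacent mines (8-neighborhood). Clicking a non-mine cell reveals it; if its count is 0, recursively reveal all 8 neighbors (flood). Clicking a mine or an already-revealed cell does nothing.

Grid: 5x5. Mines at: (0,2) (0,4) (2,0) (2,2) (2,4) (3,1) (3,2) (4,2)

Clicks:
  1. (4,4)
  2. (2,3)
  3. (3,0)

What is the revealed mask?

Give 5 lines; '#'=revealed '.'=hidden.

Click 1 (4,4) count=0: revealed 4 new [(3,3) (3,4) (4,3) (4,4)] -> total=4
Click 2 (2,3) count=3: revealed 1 new [(2,3)] -> total=5
Click 3 (3,0) count=2: revealed 1 new [(3,0)] -> total=6

Answer: .....
.....
...#.
#..##
...##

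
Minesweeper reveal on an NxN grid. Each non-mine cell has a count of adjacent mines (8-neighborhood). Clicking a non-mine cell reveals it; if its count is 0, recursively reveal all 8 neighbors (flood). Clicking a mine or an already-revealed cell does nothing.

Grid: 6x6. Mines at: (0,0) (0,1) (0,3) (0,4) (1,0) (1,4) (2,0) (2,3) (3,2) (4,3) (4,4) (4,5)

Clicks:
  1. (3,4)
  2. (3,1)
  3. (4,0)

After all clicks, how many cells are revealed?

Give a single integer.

Click 1 (3,4) count=4: revealed 1 new [(3,4)] -> total=1
Click 2 (3,1) count=2: revealed 1 new [(3,1)] -> total=2
Click 3 (4,0) count=0: revealed 7 new [(3,0) (4,0) (4,1) (4,2) (5,0) (5,1) (5,2)] -> total=9

Answer: 9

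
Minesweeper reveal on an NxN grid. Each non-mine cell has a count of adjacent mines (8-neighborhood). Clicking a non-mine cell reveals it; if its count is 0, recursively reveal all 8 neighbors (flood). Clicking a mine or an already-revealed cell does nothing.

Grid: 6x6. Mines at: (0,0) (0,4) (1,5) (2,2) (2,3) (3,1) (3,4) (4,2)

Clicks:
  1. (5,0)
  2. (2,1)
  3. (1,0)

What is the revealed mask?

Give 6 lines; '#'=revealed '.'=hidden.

Click 1 (5,0) count=0: revealed 4 new [(4,0) (4,1) (5,0) (5,1)] -> total=4
Click 2 (2,1) count=2: revealed 1 new [(2,1)] -> total=5
Click 3 (1,0) count=1: revealed 1 new [(1,0)] -> total=6

Answer: ......
#.....
.#....
......
##....
##....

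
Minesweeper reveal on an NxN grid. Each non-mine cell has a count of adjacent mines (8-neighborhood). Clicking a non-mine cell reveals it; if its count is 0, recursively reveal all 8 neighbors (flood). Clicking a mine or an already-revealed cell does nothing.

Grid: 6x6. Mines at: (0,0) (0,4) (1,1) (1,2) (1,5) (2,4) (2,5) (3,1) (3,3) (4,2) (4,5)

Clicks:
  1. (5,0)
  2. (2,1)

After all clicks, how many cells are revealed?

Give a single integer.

Answer: 5

Derivation:
Click 1 (5,0) count=0: revealed 4 new [(4,0) (4,1) (5,0) (5,1)] -> total=4
Click 2 (2,1) count=3: revealed 1 new [(2,1)] -> total=5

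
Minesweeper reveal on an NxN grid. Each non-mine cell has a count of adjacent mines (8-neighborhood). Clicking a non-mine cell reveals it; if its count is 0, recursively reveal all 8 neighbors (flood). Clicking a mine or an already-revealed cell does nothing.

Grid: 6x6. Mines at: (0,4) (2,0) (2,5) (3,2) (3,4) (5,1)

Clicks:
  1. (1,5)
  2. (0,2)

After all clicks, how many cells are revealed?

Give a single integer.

Answer: 12

Derivation:
Click 1 (1,5) count=2: revealed 1 new [(1,5)] -> total=1
Click 2 (0,2) count=0: revealed 11 new [(0,0) (0,1) (0,2) (0,3) (1,0) (1,1) (1,2) (1,3) (2,1) (2,2) (2,3)] -> total=12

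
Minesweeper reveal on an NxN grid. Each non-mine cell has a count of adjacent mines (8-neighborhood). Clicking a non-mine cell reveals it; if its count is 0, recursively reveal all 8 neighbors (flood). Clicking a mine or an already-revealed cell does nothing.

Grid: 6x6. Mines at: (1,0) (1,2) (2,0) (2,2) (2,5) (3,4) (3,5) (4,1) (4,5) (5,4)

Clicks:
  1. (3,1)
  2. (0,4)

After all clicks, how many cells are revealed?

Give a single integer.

Click 1 (3,1) count=3: revealed 1 new [(3,1)] -> total=1
Click 2 (0,4) count=0: revealed 6 new [(0,3) (0,4) (0,5) (1,3) (1,4) (1,5)] -> total=7

Answer: 7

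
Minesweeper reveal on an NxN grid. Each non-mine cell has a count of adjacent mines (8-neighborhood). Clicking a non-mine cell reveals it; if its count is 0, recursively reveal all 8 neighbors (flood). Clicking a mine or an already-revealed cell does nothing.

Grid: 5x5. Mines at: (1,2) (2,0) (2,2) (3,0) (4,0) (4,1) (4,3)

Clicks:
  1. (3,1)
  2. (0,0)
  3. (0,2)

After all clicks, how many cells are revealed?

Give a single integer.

Answer: 6

Derivation:
Click 1 (3,1) count=5: revealed 1 new [(3,1)] -> total=1
Click 2 (0,0) count=0: revealed 4 new [(0,0) (0,1) (1,0) (1,1)] -> total=5
Click 3 (0,2) count=1: revealed 1 new [(0,2)] -> total=6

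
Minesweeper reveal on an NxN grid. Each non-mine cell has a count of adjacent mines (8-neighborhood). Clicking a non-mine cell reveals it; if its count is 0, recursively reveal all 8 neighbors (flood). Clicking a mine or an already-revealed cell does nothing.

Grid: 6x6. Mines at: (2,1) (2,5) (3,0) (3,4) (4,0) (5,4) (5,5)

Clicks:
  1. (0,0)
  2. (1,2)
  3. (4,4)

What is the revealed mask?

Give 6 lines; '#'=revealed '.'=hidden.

Click 1 (0,0) count=0: revealed 15 new [(0,0) (0,1) (0,2) (0,3) (0,4) (0,5) (1,0) (1,1) (1,2) (1,3) (1,4) (1,5) (2,2) (2,3) (2,4)] -> total=15
Click 2 (1,2) count=1: revealed 0 new [(none)] -> total=15
Click 3 (4,4) count=3: revealed 1 new [(4,4)] -> total=16

Answer: ######
######
..###.
......
....#.
......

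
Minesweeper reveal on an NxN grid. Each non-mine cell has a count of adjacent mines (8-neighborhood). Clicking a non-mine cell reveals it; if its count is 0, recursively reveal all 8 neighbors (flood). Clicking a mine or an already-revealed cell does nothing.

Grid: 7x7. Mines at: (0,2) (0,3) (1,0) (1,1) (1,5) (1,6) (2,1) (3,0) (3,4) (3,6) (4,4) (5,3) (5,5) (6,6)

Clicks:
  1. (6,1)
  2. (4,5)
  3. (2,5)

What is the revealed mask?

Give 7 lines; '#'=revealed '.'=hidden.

Answer: .......
.......
.....#.
.......
###..#.
###....
###....

Derivation:
Click 1 (6,1) count=0: revealed 9 new [(4,0) (4,1) (4,2) (5,0) (5,1) (5,2) (6,0) (6,1) (6,2)] -> total=9
Click 2 (4,5) count=4: revealed 1 new [(4,5)] -> total=10
Click 3 (2,5) count=4: revealed 1 new [(2,5)] -> total=11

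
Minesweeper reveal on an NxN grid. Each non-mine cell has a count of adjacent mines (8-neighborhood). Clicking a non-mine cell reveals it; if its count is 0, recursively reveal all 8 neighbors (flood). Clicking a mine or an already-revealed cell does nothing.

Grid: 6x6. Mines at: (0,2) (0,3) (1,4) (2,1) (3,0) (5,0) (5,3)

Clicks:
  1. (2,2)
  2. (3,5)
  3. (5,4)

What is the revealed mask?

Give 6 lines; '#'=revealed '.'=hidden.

Click 1 (2,2) count=1: revealed 1 new [(2,2)] -> total=1
Click 2 (3,5) count=0: revealed 13 new [(2,3) (2,4) (2,5) (3,2) (3,3) (3,4) (3,5) (4,2) (4,3) (4,4) (4,5) (5,4) (5,5)] -> total=14
Click 3 (5,4) count=1: revealed 0 new [(none)] -> total=14

Answer: ......
......
..####
..####
..####
....##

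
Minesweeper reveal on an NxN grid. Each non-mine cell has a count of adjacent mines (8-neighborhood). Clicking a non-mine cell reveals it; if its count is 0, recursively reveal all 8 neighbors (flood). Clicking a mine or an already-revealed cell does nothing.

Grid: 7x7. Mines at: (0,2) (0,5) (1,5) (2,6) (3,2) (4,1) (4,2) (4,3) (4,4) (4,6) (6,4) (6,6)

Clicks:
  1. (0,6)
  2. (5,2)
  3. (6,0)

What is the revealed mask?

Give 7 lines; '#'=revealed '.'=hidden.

Answer: ......#
.......
.......
.......
.......
####...
####...

Derivation:
Click 1 (0,6) count=2: revealed 1 new [(0,6)] -> total=1
Click 2 (5,2) count=3: revealed 1 new [(5,2)] -> total=2
Click 3 (6,0) count=0: revealed 7 new [(5,0) (5,1) (5,3) (6,0) (6,1) (6,2) (6,3)] -> total=9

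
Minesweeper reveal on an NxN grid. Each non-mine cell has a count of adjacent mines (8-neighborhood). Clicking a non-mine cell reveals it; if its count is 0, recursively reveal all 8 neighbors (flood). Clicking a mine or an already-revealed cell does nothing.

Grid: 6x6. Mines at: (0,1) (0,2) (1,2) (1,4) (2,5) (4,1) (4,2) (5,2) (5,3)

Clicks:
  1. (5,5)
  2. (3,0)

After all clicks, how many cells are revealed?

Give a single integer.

Click 1 (5,5) count=0: revealed 6 new [(3,4) (3,5) (4,4) (4,5) (5,4) (5,5)] -> total=6
Click 2 (3,0) count=1: revealed 1 new [(3,0)] -> total=7

Answer: 7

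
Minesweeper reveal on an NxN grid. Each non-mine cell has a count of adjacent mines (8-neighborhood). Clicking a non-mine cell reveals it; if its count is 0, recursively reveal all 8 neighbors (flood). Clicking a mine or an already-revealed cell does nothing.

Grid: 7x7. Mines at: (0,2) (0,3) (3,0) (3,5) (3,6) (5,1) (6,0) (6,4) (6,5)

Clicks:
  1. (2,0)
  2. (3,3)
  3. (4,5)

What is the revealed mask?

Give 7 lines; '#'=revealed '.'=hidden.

Answer: .......
.####..
#####..
.####..
.#####.
..###..
.......

Derivation:
Click 1 (2,0) count=1: revealed 1 new [(2,0)] -> total=1
Click 2 (3,3) count=0: revealed 19 new [(1,1) (1,2) (1,3) (1,4) (2,1) (2,2) (2,3) (2,4) (3,1) (3,2) (3,3) (3,4) (4,1) (4,2) (4,3) (4,4) (5,2) (5,3) (5,4)] -> total=20
Click 3 (4,5) count=2: revealed 1 new [(4,5)] -> total=21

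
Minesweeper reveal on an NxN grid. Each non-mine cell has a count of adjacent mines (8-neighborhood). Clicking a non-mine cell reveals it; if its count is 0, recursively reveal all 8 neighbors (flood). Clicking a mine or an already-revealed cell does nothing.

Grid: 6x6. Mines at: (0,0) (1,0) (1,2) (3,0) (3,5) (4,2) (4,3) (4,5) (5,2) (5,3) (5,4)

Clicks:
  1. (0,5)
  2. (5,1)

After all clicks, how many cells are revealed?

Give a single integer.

Answer: 10

Derivation:
Click 1 (0,5) count=0: revealed 9 new [(0,3) (0,4) (0,5) (1,3) (1,4) (1,5) (2,3) (2,4) (2,5)] -> total=9
Click 2 (5,1) count=2: revealed 1 new [(5,1)] -> total=10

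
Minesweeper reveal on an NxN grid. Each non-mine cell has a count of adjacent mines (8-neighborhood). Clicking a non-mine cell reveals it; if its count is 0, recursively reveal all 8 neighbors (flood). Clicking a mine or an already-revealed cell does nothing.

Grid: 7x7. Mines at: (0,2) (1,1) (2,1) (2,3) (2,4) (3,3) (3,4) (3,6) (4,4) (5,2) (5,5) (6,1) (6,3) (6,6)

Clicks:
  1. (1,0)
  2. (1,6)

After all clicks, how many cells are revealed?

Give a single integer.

Click 1 (1,0) count=2: revealed 1 new [(1,0)] -> total=1
Click 2 (1,6) count=0: revealed 10 new [(0,3) (0,4) (0,5) (0,6) (1,3) (1,4) (1,5) (1,6) (2,5) (2,6)] -> total=11

Answer: 11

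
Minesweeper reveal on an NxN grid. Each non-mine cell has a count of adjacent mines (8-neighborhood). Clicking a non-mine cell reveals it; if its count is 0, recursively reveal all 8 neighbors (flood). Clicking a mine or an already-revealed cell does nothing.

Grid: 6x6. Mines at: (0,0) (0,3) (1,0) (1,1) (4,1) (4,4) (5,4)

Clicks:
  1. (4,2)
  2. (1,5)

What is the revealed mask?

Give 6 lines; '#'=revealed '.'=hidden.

Answer: ....##
..####
..####
..####
..#...
......

Derivation:
Click 1 (4,2) count=1: revealed 1 new [(4,2)] -> total=1
Click 2 (1,5) count=0: revealed 14 new [(0,4) (0,5) (1,2) (1,3) (1,4) (1,5) (2,2) (2,3) (2,4) (2,5) (3,2) (3,3) (3,4) (3,5)] -> total=15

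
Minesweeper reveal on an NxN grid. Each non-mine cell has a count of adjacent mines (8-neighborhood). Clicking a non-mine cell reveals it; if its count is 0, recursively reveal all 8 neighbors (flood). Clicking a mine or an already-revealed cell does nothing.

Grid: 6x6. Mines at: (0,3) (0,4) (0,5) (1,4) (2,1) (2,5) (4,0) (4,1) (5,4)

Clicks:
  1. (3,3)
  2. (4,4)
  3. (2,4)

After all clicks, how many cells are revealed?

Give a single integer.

Answer: 9

Derivation:
Click 1 (3,3) count=0: revealed 9 new [(2,2) (2,3) (2,4) (3,2) (3,3) (3,4) (4,2) (4,3) (4,4)] -> total=9
Click 2 (4,4) count=1: revealed 0 new [(none)] -> total=9
Click 3 (2,4) count=2: revealed 0 new [(none)] -> total=9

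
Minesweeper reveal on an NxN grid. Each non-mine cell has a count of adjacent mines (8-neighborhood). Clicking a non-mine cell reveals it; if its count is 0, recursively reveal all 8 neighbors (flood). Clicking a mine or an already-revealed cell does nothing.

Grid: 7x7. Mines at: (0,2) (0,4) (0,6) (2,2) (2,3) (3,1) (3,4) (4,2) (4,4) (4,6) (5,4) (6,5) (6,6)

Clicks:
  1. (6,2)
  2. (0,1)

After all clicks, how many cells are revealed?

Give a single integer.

Click 1 (6,2) count=0: revealed 10 new [(4,0) (4,1) (5,0) (5,1) (5,2) (5,3) (6,0) (6,1) (6,2) (6,3)] -> total=10
Click 2 (0,1) count=1: revealed 1 new [(0,1)] -> total=11

Answer: 11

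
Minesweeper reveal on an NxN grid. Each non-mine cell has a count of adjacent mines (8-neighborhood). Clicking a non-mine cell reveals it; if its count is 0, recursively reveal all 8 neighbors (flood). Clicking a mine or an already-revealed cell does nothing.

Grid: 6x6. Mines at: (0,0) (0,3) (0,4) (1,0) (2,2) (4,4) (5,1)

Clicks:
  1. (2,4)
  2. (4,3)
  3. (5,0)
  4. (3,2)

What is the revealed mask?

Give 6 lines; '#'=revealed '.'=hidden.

Click 1 (2,4) count=0: revealed 9 new [(1,3) (1,4) (1,5) (2,3) (2,4) (2,5) (3,3) (3,4) (3,5)] -> total=9
Click 2 (4,3) count=1: revealed 1 new [(4,3)] -> total=10
Click 3 (5,0) count=1: revealed 1 new [(5,0)] -> total=11
Click 4 (3,2) count=1: revealed 1 new [(3,2)] -> total=12

Answer: ......
...###
...###
..####
...#..
#.....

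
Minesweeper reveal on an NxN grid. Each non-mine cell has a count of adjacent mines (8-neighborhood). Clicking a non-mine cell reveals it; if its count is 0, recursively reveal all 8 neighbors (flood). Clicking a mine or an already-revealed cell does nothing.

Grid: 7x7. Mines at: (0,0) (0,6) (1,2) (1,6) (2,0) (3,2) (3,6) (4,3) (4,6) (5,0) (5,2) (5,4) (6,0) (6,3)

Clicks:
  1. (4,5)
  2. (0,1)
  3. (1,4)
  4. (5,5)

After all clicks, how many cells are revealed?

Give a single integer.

Click 1 (4,5) count=3: revealed 1 new [(4,5)] -> total=1
Click 2 (0,1) count=2: revealed 1 new [(0,1)] -> total=2
Click 3 (1,4) count=0: revealed 12 new [(0,3) (0,4) (0,5) (1,3) (1,4) (1,5) (2,3) (2,4) (2,5) (3,3) (3,4) (3,5)] -> total=14
Click 4 (5,5) count=2: revealed 1 new [(5,5)] -> total=15

Answer: 15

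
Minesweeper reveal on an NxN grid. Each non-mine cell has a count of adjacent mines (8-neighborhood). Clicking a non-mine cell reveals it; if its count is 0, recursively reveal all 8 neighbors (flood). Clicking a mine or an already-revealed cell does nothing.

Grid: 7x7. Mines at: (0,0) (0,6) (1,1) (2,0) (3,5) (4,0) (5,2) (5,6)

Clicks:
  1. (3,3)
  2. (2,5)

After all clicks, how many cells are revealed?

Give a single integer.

Click 1 (3,3) count=0: revealed 21 new [(0,2) (0,3) (0,4) (0,5) (1,2) (1,3) (1,4) (1,5) (2,1) (2,2) (2,3) (2,4) (2,5) (3,1) (3,2) (3,3) (3,4) (4,1) (4,2) (4,3) (4,4)] -> total=21
Click 2 (2,5) count=1: revealed 0 new [(none)] -> total=21

Answer: 21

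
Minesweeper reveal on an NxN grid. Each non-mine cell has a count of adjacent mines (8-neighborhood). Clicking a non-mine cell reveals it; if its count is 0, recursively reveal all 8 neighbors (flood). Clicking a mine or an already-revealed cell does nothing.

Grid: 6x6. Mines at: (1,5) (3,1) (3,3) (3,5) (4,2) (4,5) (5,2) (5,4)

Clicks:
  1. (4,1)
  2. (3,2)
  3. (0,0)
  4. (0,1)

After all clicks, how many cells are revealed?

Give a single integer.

Answer: 17

Derivation:
Click 1 (4,1) count=3: revealed 1 new [(4,1)] -> total=1
Click 2 (3,2) count=3: revealed 1 new [(3,2)] -> total=2
Click 3 (0,0) count=0: revealed 15 new [(0,0) (0,1) (0,2) (0,3) (0,4) (1,0) (1,1) (1,2) (1,3) (1,4) (2,0) (2,1) (2,2) (2,3) (2,4)] -> total=17
Click 4 (0,1) count=0: revealed 0 new [(none)] -> total=17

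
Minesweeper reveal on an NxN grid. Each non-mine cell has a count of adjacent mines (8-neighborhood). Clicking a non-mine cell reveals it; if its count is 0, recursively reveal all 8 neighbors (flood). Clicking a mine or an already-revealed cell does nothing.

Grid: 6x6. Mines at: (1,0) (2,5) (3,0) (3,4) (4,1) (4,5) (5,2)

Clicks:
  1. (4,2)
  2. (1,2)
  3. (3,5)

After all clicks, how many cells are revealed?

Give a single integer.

Click 1 (4,2) count=2: revealed 1 new [(4,2)] -> total=1
Click 2 (1,2) count=0: revealed 17 new [(0,1) (0,2) (0,3) (0,4) (0,5) (1,1) (1,2) (1,3) (1,4) (1,5) (2,1) (2,2) (2,3) (2,4) (3,1) (3,2) (3,3)] -> total=18
Click 3 (3,5) count=3: revealed 1 new [(3,5)] -> total=19

Answer: 19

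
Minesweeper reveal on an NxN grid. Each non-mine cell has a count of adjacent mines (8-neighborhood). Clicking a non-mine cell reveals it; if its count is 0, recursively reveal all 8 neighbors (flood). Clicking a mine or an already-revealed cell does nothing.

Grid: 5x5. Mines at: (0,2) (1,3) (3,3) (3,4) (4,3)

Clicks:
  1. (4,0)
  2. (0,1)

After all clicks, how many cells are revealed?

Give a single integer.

Answer: 14

Derivation:
Click 1 (4,0) count=0: revealed 14 new [(0,0) (0,1) (1,0) (1,1) (1,2) (2,0) (2,1) (2,2) (3,0) (3,1) (3,2) (4,0) (4,1) (4,2)] -> total=14
Click 2 (0,1) count=1: revealed 0 new [(none)] -> total=14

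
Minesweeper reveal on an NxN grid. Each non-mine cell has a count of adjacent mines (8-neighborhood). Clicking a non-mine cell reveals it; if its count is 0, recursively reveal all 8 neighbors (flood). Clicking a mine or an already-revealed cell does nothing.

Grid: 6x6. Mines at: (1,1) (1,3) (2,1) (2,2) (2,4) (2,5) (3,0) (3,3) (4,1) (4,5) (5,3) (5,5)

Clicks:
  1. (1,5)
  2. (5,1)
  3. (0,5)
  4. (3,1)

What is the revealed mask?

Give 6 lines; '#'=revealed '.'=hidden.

Click 1 (1,5) count=2: revealed 1 new [(1,5)] -> total=1
Click 2 (5,1) count=1: revealed 1 new [(5,1)] -> total=2
Click 3 (0,5) count=0: revealed 3 new [(0,4) (0,5) (1,4)] -> total=5
Click 4 (3,1) count=4: revealed 1 new [(3,1)] -> total=6

Answer: ....##
....##
......
.#....
......
.#....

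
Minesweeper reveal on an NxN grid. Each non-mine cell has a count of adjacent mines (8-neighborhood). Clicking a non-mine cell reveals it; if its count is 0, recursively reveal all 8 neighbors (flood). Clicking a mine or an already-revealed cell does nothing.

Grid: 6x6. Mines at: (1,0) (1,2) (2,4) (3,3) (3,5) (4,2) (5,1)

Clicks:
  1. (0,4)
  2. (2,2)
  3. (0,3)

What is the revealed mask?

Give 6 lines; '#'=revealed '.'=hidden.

Click 1 (0,4) count=0: revealed 6 new [(0,3) (0,4) (0,5) (1,3) (1,4) (1,5)] -> total=6
Click 2 (2,2) count=2: revealed 1 new [(2,2)] -> total=7
Click 3 (0,3) count=1: revealed 0 new [(none)] -> total=7

Answer: ...###
...###
..#...
......
......
......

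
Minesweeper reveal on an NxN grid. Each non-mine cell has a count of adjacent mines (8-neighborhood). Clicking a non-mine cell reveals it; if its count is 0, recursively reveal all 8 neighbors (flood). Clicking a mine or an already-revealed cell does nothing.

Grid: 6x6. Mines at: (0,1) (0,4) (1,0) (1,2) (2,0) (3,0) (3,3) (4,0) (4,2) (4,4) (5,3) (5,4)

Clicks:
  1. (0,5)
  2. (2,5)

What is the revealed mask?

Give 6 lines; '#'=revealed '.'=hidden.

Click 1 (0,5) count=1: revealed 1 new [(0,5)] -> total=1
Click 2 (2,5) count=0: revealed 6 new [(1,4) (1,5) (2,4) (2,5) (3,4) (3,5)] -> total=7

Answer: .....#
....##
....##
....##
......
......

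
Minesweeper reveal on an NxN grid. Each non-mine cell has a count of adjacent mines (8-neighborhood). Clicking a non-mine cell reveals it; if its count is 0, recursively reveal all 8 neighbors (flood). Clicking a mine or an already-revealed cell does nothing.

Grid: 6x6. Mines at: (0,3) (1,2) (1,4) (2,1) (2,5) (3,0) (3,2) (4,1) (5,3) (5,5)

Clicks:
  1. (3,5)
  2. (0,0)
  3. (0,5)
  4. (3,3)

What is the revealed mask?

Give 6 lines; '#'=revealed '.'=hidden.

Answer: ##...#
##....
......
...#.#
......
......

Derivation:
Click 1 (3,5) count=1: revealed 1 new [(3,5)] -> total=1
Click 2 (0,0) count=0: revealed 4 new [(0,0) (0,1) (1,0) (1,1)] -> total=5
Click 3 (0,5) count=1: revealed 1 new [(0,5)] -> total=6
Click 4 (3,3) count=1: revealed 1 new [(3,3)] -> total=7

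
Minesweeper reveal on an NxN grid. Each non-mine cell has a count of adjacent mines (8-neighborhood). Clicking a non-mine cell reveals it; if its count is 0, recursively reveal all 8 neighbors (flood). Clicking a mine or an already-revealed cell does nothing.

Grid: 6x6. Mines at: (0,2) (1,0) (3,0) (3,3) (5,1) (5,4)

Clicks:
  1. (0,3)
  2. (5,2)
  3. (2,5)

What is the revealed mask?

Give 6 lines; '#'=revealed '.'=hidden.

Answer: ...###
...###
...###
....##
....##
..#...

Derivation:
Click 1 (0,3) count=1: revealed 1 new [(0,3)] -> total=1
Click 2 (5,2) count=1: revealed 1 new [(5,2)] -> total=2
Click 3 (2,5) count=0: revealed 12 new [(0,4) (0,5) (1,3) (1,4) (1,5) (2,3) (2,4) (2,5) (3,4) (3,5) (4,4) (4,5)] -> total=14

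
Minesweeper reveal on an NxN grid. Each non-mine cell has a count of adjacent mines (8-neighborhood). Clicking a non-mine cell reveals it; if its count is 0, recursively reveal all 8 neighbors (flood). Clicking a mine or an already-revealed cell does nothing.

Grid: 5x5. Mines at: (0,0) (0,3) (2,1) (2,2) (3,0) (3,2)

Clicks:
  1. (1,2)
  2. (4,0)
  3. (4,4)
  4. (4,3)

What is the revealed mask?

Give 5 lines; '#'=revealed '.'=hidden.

Click 1 (1,2) count=3: revealed 1 new [(1,2)] -> total=1
Click 2 (4,0) count=1: revealed 1 new [(4,0)] -> total=2
Click 3 (4,4) count=0: revealed 8 new [(1,3) (1,4) (2,3) (2,4) (3,3) (3,4) (4,3) (4,4)] -> total=10
Click 4 (4,3) count=1: revealed 0 new [(none)] -> total=10

Answer: .....
..###
...##
...##
#..##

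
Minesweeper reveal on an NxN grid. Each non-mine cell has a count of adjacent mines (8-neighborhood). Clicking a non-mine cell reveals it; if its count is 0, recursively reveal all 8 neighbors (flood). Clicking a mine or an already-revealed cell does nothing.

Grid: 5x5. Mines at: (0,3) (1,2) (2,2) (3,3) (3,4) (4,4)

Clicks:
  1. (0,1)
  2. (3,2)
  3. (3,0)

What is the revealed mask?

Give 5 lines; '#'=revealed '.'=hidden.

Answer: ##...
##...
##...
###..
###..

Derivation:
Click 1 (0,1) count=1: revealed 1 new [(0,1)] -> total=1
Click 2 (3,2) count=2: revealed 1 new [(3,2)] -> total=2
Click 3 (3,0) count=0: revealed 10 new [(0,0) (1,0) (1,1) (2,0) (2,1) (3,0) (3,1) (4,0) (4,1) (4,2)] -> total=12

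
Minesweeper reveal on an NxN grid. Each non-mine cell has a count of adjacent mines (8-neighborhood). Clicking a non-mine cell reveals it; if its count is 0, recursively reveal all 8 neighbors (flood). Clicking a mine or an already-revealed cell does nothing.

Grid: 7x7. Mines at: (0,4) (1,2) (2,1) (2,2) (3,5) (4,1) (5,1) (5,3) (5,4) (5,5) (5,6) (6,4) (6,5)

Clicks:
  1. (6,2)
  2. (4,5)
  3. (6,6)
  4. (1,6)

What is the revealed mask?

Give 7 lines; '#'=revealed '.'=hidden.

Click 1 (6,2) count=2: revealed 1 new [(6,2)] -> total=1
Click 2 (4,5) count=4: revealed 1 new [(4,5)] -> total=2
Click 3 (6,6) count=3: revealed 1 new [(6,6)] -> total=3
Click 4 (1,6) count=0: revealed 6 new [(0,5) (0,6) (1,5) (1,6) (2,5) (2,6)] -> total=9

Answer: .....##
.....##
.....##
.......
.....#.
.......
..#...#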